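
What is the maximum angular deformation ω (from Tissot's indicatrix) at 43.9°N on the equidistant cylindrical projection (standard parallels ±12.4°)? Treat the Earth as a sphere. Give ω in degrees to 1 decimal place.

The equidistant cylindrical projection with φ₀ = 12.4° has h = 1 (meridians true) and k = cos φ₀ / cos φ along parallels.
At 43.9°: h = 1.000, k = 1.355; principal scales a = 1.355, b = 1.000.
sin(ω/2) = (a − b)/(a + b) = 0.3555/2.355 = 0.1509, so ω = 2 arcsin(0.1509) ≈ 17.4°.

17.4°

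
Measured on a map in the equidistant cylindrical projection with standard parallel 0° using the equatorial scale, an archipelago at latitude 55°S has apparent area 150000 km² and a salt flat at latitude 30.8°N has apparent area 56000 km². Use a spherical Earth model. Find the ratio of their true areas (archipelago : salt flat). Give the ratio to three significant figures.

1.79

On the plate carrée, areal scale = h·k = 1 × sec φ, so true area = apparent × cos φ.
True area of archipelago: 150000 × cos(55°) = 150000 × 0.5736 = 86040 km².
True area of salt flat: 56000 × cos(30.8°) = 56000 × 0.8590 = 48100 km².
Ratio = 86040 / 48100 ≈ 1.79.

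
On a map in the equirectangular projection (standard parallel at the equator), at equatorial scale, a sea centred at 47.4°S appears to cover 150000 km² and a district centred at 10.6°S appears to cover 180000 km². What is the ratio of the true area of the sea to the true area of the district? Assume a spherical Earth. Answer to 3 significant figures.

0.574

Plate carrée has h = 1 and k = sec φ, giving areal scale sec φ; true area = (apparent area) · cos φ.
True area of sea: 150000 × cos(47.4°) = 150000 × 0.6769 = 101500 km².
True area of district: 180000 × cos(10.6°) = 180000 × 0.9829 = 176900 km².
Ratio = 101500 / 176900 ≈ 0.574.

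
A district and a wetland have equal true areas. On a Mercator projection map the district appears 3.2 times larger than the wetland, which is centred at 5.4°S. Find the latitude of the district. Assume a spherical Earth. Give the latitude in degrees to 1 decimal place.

56.2°

On Mercator, (apparent₁)/(apparent₂) = sec²φ₁ / sec²φ₂ when true areas are equal.
cos²φ₂ / cos²φ₁ = 3.2  ⇒  cos φ₁ = cos 5.4° / √3.2 = 0.9956/1.789 = 0.5565.
φ₁ = arccos(0.5565) ≈ 56.2°.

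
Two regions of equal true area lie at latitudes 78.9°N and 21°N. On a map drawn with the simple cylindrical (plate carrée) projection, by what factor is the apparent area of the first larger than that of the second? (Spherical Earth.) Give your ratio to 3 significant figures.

4.85

In the plate carrée (x = Rλ, y = Rφ), meridians are true-scale (h = 1) and parallels are stretched by k = sec φ.
Areal scale at 78.9°: h·k = 1.000 × 5.194 = 5.194.
Areal scale at 21°: h·k = 1.000 × 1.071 = 1.071.
Ratio = 5.194/1.071 ≈ 4.85.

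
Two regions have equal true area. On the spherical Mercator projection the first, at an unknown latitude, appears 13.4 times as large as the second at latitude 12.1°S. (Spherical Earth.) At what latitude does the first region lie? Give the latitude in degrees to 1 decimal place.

For equal true areas on Mercator, apparent areas scale as sec²φ, so the ratio is cos²φ₂ / cos²φ₁.
cos²φ₂ / cos²φ₁ = 13.4  ⇒  cos φ₁ = cos 12.1° / √13.4 = 0.9778/3.661 = 0.2671.
φ₁ = arccos(0.2671) ≈ 74.5°.

74.5°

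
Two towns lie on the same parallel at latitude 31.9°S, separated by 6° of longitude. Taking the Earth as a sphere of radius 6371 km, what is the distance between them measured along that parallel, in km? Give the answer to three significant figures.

566 km

Arc length along a parallel = R cos φ · Δλ (with Δλ in radians).
= 6371 × cos 31.9° × (6° × π/180) = 6371 × 0.8490 × 0.1047 ≈ 566 km.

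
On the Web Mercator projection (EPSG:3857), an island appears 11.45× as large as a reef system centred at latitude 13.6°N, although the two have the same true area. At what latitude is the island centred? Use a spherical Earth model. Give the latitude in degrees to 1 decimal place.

Mercator areal scale is sec²φ, so apparent-area ratio = sec²φ₁ / sec²φ₂ = cos²φ₂ / cos²φ₁.
cos²φ₂ / cos²φ₁ = 11.45  ⇒  cos φ₁ = cos 13.6° / √11.45 = 0.9720/3.384 = 0.2872.
φ₁ = arccos(0.2872) ≈ 73.3°.

73.3°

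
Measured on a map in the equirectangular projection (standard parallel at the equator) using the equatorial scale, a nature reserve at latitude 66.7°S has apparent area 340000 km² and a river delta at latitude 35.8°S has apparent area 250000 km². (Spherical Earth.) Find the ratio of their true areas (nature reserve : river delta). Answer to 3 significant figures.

Plate carrée has h = 1 and k = sec φ, giving areal scale sec φ; true area = (apparent area) · cos φ.
True area of nature reserve: 340000 × cos(66.7°) = 340000 × 0.3955 = 134500 km².
True area of river delta: 250000 × cos(35.8°) = 250000 × 0.8111 = 202800 km².
Ratio = 134500 / 202800 ≈ 0.663.

0.663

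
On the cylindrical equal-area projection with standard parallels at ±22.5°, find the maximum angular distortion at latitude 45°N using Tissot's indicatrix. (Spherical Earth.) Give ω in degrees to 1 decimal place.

A cylindrical equal-area projection with standard parallel φ₀ has meridian scale h = cos φ / cos φ₀ and parallel scale k = cos φ₀ / cos φ (so areas are preserved, h·k = 1).
At 45°: h = 0.7654, k = 1.307; principal scales a = 1.307, b = 0.7654.
sin(ω/2) = (a − b)/(a + b) = 0.5412/2.072 = 0.2612, so ω = 2 arcsin(0.2612) ≈ 30.3°.

30.3°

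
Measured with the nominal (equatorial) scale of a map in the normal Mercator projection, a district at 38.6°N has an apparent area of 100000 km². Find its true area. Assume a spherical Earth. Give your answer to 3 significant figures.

For Mercator, h = k = sec φ (a conformal cylindrical projection has a single point scale, 1/cos φ).
Areal scale = k² = sec²φ = 1/cos²(38.6°) = 1/0.7815² = 1.637.
True area = apparent / (areal scale) = 100000 / 1.637 ≈ 61100 km².

61100 km²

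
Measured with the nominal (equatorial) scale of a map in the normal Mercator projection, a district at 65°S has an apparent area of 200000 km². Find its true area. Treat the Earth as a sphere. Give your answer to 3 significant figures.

The Mercator projection is conformal; its linear scale factor is the same in every direction and equals sec φ = 1/cos φ.
Areal scale = k² = sec²φ = 1/cos²(65°) = 1/0.4226² = 5.599.
True area = apparent / (areal scale) = 200000 / 5.599 ≈ 35700 km².

35700 km²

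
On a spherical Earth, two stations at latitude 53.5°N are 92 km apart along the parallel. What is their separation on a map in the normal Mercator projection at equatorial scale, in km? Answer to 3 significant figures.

155 km

For Mercator, h = k = sec φ (a conformal cylindrical projection has a single point scale, 1/cos φ).
Along the parallel, k = sec 53.5° = 1/0.5948 = 1.681.
Map distance = 92 × 1.681 ≈ 155 km.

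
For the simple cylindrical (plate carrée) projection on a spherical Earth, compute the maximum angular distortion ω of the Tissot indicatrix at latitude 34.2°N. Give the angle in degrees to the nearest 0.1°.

10.9°

In the plate carrée (x = Rλ, y = Rφ), meridians are true-scale (h = 1) and parallels are stretched by k = sec φ.
At 34.2°: h = 1.000, k = 1.209; principal scales a = 1.209, b = 1.000.
sin(ω/2) = (a − b)/(a + b) = 0.2091/2.209 = 0.09464, so ω = 2 arcsin(0.09464) ≈ 10.9°.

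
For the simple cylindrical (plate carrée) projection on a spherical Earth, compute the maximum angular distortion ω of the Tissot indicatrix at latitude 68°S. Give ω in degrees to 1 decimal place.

In the plate carrée (x = Rλ, y = Rφ), meridians are true-scale (h = 1) and parallels are stretched by k = sec φ.
At 68°: h = 1.000, k = 2.669; principal scales a = 2.669, b = 1.000.
sin(ω/2) = (a − b)/(a + b) = 1.669/3.669 = 0.4550, so ω = 2 arcsin(0.4550) ≈ 54.1°.

54.1°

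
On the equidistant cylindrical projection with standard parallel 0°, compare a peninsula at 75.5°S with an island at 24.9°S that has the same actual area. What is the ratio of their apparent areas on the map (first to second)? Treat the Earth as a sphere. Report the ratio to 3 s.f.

3.62

Plate carrée maps x = Rλ, y = Rφ. The meridian scale is h = 1 and the parallel scale is k = 1/cos φ = sec φ.
Areal scale at 75.5°: h·k = 1.000 × 3.994 = 3.994.
Areal scale at 24.9°: h·k = 1.000 × 1.102 = 1.102.
Ratio = 3.994/1.102 ≈ 3.62.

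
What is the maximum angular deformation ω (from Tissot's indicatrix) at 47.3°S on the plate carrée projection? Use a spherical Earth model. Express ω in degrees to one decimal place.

22.1°

In the plate carrée (x = Rλ, y = Rφ), meridians are true-scale (h = 1) and parallels are stretched by k = sec φ.
At 47.3°: h = 1.000, k = 1.475; principal scales a = 1.475, b = 1.000.
sin(ω/2) = (a − b)/(a + b) = 0.4746/2.475 = 0.1918, so ω = 2 arcsin(0.1918) ≈ 22.1°.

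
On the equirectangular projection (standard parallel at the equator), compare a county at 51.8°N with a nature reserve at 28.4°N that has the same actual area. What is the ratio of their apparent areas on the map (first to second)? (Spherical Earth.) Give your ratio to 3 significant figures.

Plate carrée maps x = Rλ, y = Rφ. The meridian scale is h = 1 and the parallel scale is k = 1/cos φ = sec φ.
Areal scale at 51.8°: h·k = 1.000 × 1.617 = 1.617.
Areal scale at 28.4°: h·k = 1.000 × 1.137 = 1.137.
Ratio = 1.617/1.137 ≈ 1.42.

1.42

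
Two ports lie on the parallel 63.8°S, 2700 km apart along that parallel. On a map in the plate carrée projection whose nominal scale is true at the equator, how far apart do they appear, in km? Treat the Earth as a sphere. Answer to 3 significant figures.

Plate carrée maps x = Rλ, y = Rφ. The meridian scale is h = 1 and the parallel scale is k = 1/cos φ = sec φ.
Along the parallel, k = sec 63.8° = 1/0.4415 = 2.265.
Map distance = 2700 × 2.265 ≈ 6120 km.

6120 km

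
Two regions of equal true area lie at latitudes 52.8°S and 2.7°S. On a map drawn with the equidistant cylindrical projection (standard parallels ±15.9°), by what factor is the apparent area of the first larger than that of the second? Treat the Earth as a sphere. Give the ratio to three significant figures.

1.65

In the equirectangular projection with standard parallel φ₀ = 15.9° (x = Rλ cos φ₀, y = Rφ), meridians are true-scale (h = 1) and the parallel scale is k = cos φ₀ / cos φ.
Areal scale at 52.8°: h·k = 1.000 × 1.591 = 1.591.
Areal scale at 2.7°: h·k = 1.000 × 0.9628 = 0.9628.
Ratio = 1.591/0.9628 ≈ 1.65.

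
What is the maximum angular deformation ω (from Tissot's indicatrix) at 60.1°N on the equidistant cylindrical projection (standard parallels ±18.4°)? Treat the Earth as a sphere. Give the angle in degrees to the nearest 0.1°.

In the equirectangular projection with standard parallel φ₀ = 18.4° (x = Rλ cos φ₀, y = Rφ), meridians are true-scale (h = 1) and the parallel scale is k = cos φ₀ / cos φ.
At 60.1°: h = 1.000, k = 1.904; principal scales a = 1.904, b = 1.000.
sin(ω/2) = (a − b)/(a + b) = 0.9035/2.904 = 0.3112, so ω = 2 arcsin(0.3112) ≈ 36.3°.

36.3°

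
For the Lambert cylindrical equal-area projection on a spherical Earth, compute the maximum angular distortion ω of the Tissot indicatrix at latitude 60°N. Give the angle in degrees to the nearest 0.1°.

73.7°

The Lambert cylindrical equal-area projection is the cylindrical equal-area projection with its standard parallel at the equator (φ₀ = 0). Cylindrical equal-area (φ₀ = 0°): h = cos φ / cos 0° along meridians, k = cos 0° / cos φ along parallels; h·k = 1.
At 60°: h = 0.5000, k = 2.000; principal scales a = 2.000, b = 0.5000.
sin(ω/2) = (a − b)/(a + b) = 1.500/2.500 = 0.6000, so ω = 2 arcsin(0.6000) ≈ 73.7°.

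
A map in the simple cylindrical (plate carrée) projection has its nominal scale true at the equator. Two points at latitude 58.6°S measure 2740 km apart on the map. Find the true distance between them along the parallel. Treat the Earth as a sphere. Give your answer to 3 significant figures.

1430 km

For the equirectangular projection with φ₀ = 0 (plate carrée), h = 1 along meridians and k = sec φ along parallels.
Along the parallel at 58.6°, map distances are exaggerated by k = sec 58.6° = 1.919.
True distance = 2740 / 1.919 = 2740 × cos 58.6° ≈ 1430 km.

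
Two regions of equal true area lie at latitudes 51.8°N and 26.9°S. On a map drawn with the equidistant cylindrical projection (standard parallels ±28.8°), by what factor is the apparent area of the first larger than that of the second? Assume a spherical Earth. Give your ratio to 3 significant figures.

In the equirectangular projection with standard parallel φ₀ = 28.8° (x = Rλ cos φ₀, y = Rφ), meridians are true-scale (h = 1) and the parallel scale is k = cos φ₀ / cos φ.
Areal scale at 51.8°: h·k = 1.000 × 1.417 = 1.417.
Areal scale at 26.9°: h·k = 1.000 × 0.9826 = 0.9826.
Ratio = 1.417/0.9826 ≈ 1.44.

1.44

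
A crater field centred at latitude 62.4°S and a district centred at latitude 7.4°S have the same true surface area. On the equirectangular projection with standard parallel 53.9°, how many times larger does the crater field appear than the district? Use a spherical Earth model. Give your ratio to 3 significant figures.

2.14

In the equirectangular projection with standard parallel φ₀ = 53.9° (x = Rλ cos φ₀, y = Rφ), meridians are true-scale (h = 1) and the parallel scale is k = cos φ₀ / cos φ.
Areal scale at 62.4°: h·k = 1.000 × 1.272 = 1.272.
Areal scale at 7.4°: h·k = 1.000 × 0.5941 = 0.5941.
Ratio = 1.272/0.5941 ≈ 2.14.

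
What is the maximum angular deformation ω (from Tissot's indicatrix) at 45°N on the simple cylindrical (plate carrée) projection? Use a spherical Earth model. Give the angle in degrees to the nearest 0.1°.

Plate carrée maps x = Rλ, y = Rφ. The meridian scale is h = 1 and the parallel scale is k = 1/cos φ = sec φ.
At 45°: h = 1.000, k = 1.414; principal scales a = 1.414, b = 1.000.
sin(ω/2) = (a − b)/(a + b) = 0.4142/2.414 = 0.1716, so ω = 2 arcsin(0.1716) ≈ 19.8°.

19.8°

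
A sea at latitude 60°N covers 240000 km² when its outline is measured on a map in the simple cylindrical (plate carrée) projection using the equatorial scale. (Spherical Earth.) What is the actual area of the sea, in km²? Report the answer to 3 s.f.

120000 km²

For the equirectangular projection with φ₀ = 0 (plate carrée), h = 1 along meridians and k = sec φ along parallels.
Areal scale = h·k = 1 × sec φ; at 60°, h = 1.000, k = 2.000, so h·k = 2.000.
True area = apparent / (areal scale) = 240000 / 2.000 ≈ 120000 km².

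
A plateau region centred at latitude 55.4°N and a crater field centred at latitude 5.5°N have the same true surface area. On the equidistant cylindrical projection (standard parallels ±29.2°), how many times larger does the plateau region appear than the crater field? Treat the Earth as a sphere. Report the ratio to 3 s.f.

1.75

The equidistant cylindrical projection with φ₀ = 29.2° has h = 1 (meridians true) and k = cos φ₀ / cos φ along parallels.
Areal scale at 55.4°: h·k = 1.000 × 1.537 = 1.537.
Areal scale at 5.5°: h·k = 1.000 × 0.8770 = 0.8770.
Ratio = 1.537/0.8770 ≈ 1.75.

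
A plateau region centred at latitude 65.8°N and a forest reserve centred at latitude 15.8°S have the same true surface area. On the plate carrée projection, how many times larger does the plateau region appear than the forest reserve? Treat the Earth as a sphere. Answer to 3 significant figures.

2.35

For the equirectangular projection with φ₀ = 0 (plate carrée), h = 1 along meridians and k = sec φ along parallels.
Areal scale at 65.8°: h·k = 1.000 × 2.439 = 2.439.
Areal scale at 15.8°: h·k = 1.000 × 1.039 = 1.039.
Ratio = 2.439/1.039 ≈ 2.35.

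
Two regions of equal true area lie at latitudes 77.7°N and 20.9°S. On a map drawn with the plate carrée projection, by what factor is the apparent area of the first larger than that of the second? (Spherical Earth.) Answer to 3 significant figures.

4.39

In the plate carrée (x = Rλ, y = Rφ), meridians are true-scale (h = 1) and parallels are stretched by k = sec φ.
Areal scale at 77.7°: h·k = 1.000 × 4.694 = 4.694.
Areal scale at 20.9°: h·k = 1.000 × 1.070 = 1.070.
Ratio = 4.694/1.070 ≈ 4.39.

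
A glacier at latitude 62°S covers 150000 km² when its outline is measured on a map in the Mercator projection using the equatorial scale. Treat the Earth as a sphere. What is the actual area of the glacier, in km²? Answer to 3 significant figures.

33100 km²

The Mercator projection is conformal; its linear scale factor is the same in every direction and equals sec φ = 1/cos φ.
Areal scale = k² = sec²φ = 1/cos²(62°) = 1/0.4695² = 4.537.
True area = apparent / (areal scale) = 150000 / 4.537 ≈ 33100 km².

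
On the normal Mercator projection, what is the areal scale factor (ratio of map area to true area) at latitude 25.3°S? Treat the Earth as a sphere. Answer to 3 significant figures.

1.22

Mercator is conformal, so the point scale is isotropic: h = k = sec φ = 1/cos φ.
Areal scale = k² = sec²φ = 1/cos²(25.3°) = 1/0.9041² = 1.223.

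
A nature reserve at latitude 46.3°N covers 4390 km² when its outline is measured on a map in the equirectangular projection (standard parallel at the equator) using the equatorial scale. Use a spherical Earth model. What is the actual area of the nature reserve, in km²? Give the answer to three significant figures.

In the plate carrée (x = Rλ, y = Rφ), meridians are true-scale (h = 1) and parallels are stretched by k = sec φ.
Areal scale = h·k = 1 × sec φ; at 46.3°, h = 1.000, k = 1.447, so h·k = 1.447.
True area = apparent / (areal scale) = 4390 / 1.447 ≈ 3030 km².

3030 km²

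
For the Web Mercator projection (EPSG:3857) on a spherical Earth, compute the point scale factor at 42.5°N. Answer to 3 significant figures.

Mercator is conformal, so the point scale is isotropic: h = k = sec φ = 1/cos φ.
k = 1/cos 42.5° = 1/0.7373 = 1.356.

1.36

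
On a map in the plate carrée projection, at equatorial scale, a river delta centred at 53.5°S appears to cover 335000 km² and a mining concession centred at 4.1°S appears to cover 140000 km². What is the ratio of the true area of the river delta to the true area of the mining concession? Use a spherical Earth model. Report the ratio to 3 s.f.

Plate carrée has h = 1 and k = sec φ, giving areal scale sec φ; true area = (apparent area) · cos φ.
True area of river delta: 335000 × cos(53.5°) = 335000 × 0.5948 = 199300 km².
True area of mining concession: 140000 × cos(4.1°) = 140000 × 0.9974 = 139600 km².
Ratio = 199300 / 139600 ≈ 1.43.

1.43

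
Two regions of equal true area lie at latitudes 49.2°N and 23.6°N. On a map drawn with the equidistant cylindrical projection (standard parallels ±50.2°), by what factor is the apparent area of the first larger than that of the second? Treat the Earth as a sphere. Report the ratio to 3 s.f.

With standard parallel φ₀ = 50.2°, the equirectangular projection gives x = Rλ cos φ₀, y = Rφ, so h = 1 and k = cos 50.2° / cos φ.
Areal scale at 49.2°: h·k = 1.000 × 0.9796 = 0.9796.
Areal scale at 23.6°: h·k = 1.000 × 0.6985 = 0.6985.
Ratio = 0.9796/0.6985 ≈ 1.40.

1.40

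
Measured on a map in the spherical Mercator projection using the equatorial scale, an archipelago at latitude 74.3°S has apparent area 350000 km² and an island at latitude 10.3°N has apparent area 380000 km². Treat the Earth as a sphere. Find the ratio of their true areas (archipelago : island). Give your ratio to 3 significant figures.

0.0697

On Mercator the areal scale is sec²φ, so true area = apparent × cos²φ.
True area of archipelago: 350000 × cos²(74.3°) = 350000 × 0.07322 = 25630 km².
True area of island: 380000 × cos²(10.3°) = 380000 × 0.9680 = 367900 km².
Ratio = 25630 / 367900 ≈ 0.0697.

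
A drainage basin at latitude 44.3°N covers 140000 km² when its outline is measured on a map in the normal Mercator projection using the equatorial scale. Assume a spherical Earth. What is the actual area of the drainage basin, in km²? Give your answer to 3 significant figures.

Mercator is conformal, so the point scale is isotropic: h = k = sec φ = 1/cos φ.
Areal scale = k² = sec²φ = 1/cos²(44.3°) = 1/0.7157² = 1.952.
True area = apparent / (areal scale) = 140000 / 1.952 ≈ 71700 km².

71700 km²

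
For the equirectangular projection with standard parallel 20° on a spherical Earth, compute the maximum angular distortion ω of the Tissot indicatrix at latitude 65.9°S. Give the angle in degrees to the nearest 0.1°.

46.4°

The equidistant cylindrical projection with φ₀ = 20° has h = 1 (meridians true) and k = cos φ₀ / cos φ along parallels.
At 65.9°: h = 1.000, k = 2.301; principal scales a = 2.301, b = 1.000.
sin(ω/2) = (a − b)/(a + b) = 1.301/3.301 = 0.3942, so ω = 2 arcsin(0.3942) ≈ 46.4°.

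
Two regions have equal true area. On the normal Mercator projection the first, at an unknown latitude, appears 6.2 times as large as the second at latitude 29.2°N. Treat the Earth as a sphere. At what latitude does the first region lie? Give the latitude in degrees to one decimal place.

69.5°

For equal true areas on Mercator, apparent areas scale as sec²φ, so the ratio is cos²φ₂ / cos²φ₁.
cos²φ₂ / cos²φ₁ = 6.2  ⇒  cos φ₁ = cos 29.2° / √6.2 = 0.8729/2.490 = 0.3506.
φ₁ = arccos(0.3506) ≈ 69.5°.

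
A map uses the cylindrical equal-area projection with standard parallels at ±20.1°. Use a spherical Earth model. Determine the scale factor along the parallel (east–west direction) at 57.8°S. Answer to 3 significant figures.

A cylindrical equal-area projection with standard parallel φ₀ has meridian scale h = cos φ / cos φ₀ and parallel scale k = cos φ₀ / cos φ (so areas are preserved, h·k = 1).
k = cos 20.1° / cos 57.8° = 0.9391/0.5329 = 1.762.

1.76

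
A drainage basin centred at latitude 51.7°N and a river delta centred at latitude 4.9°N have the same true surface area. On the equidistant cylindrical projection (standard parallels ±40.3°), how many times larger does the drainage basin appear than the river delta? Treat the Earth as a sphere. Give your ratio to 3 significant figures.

With standard parallel φ₀ = 40.3°, the equirectangular projection gives x = Rλ cos φ₀, y = Rφ, so h = 1 and k = cos 40.3° / cos φ.
Areal scale at 51.7°: h·k = 1.000 × 1.231 = 1.231.
Areal scale at 4.9°: h·k = 1.000 × 0.7655 = 0.7655.
Ratio = 1.231/0.7655 ≈ 1.61.

1.61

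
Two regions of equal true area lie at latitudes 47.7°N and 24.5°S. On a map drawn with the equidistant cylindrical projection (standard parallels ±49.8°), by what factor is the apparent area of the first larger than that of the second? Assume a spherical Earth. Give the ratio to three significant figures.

1.35

With standard parallel φ₀ = 49.8°, the equirectangular projection gives x = Rλ cos φ₀, y = Rφ, so h = 1 and k = cos 49.8° / cos φ.
Areal scale at 47.7°: h·k = 1.000 × 0.9591 = 0.9591.
Areal scale at 24.5°: h·k = 1.000 × 0.7093 = 0.7093.
Ratio = 0.9591/0.7093 ≈ 1.35.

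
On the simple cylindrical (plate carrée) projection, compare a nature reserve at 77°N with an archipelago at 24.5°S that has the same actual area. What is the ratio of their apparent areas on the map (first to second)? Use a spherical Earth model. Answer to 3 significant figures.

4.05

In the plate carrée (x = Rλ, y = Rφ), meridians are true-scale (h = 1) and parallels are stretched by k = sec φ.
Areal scale at 77°: h·k = 1.000 × 4.445 = 4.445.
Areal scale at 24.5°: h·k = 1.000 × 1.099 = 1.099.
Ratio = 4.445/1.099 ≈ 4.05.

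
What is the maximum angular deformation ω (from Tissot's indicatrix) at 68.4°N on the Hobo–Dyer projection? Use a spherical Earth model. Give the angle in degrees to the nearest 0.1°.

Hobo–Dyer is a cylindrical equal-area projection with standard parallels at ±37.5°. A cylindrical equal-area projection with standard parallel φ₀ has meridian scale h = cos φ / cos φ₀ and parallel scale k = cos φ₀ / cos φ (so areas are preserved, h·k = 1).
At 68.4°: h = 0.4640, k = 2.155; principal scales a = 2.155, b = 0.4640.
sin(ω/2) = (a − b)/(a + b) = 1.691/2.619 = 0.6457, so ω = 2 arcsin(0.6457) ≈ 80.4°.

80.4°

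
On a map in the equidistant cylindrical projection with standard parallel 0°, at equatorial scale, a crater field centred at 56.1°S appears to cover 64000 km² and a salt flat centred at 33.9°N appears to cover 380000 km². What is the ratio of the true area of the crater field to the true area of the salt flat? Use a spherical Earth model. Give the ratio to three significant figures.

Plate carrée has h = 1 and k = sec φ, giving areal scale sec φ; true area = (apparent area) · cos φ.
True area of crater field: 64000 × cos(56.1°) = 64000 × 0.5577 = 35700 km².
True area of salt flat: 380000 × cos(33.9°) = 380000 × 0.8300 = 315400 km².
Ratio = 35700 / 315400 ≈ 0.113.

0.113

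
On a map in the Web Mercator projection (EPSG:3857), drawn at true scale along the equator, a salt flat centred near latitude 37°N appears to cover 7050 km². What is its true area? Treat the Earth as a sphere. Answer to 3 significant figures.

4500 km²

The Mercator projection is conformal; its linear scale factor is the same in every direction and equals sec φ = 1/cos φ.
Areal scale = k² = sec²φ = 1/cos²(37°) = 1/0.7986² = 1.568.
True area = apparent / (areal scale) = 7050 / 1.568 ≈ 4500 km².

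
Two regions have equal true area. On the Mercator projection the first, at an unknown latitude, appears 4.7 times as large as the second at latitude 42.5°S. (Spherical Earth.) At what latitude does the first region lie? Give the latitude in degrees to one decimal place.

70.1°

For equal true areas on Mercator, apparent areas scale as sec²φ, so the ratio is cos²φ₂ / cos²φ₁.
cos²φ₂ / cos²φ₁ = 4.7  ⇒  cos φ₁ = cos 42.5° / √4.7 = 0.7373/2.168 = 0.3401.
φ₁ = arccos(0.3401) ≈ 70.1°.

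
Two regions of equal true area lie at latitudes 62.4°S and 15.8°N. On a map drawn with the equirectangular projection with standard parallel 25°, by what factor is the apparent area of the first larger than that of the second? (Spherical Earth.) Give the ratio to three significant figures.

2.08

The equidistant cylindrical projection with φ₀ = 25° has h = 1 (meridians true) and k = cos φ₀ / cos φ along parallels.
Areal scale at 62.4°: h·k = 1.000 × 1.956 = 1.956.
Areal scale at 15.8°: h·k = 1.000 × 0.9419 = 0.9419.
Ratio = 1.956/0.9419 ≈ 2.08.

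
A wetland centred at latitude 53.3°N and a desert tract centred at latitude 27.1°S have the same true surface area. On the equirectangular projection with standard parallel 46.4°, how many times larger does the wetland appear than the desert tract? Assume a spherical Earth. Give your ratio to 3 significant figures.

In the equirectangular projection with standard parallel φ₀ = 46.4° (x = Rλ cos φ₀, y = Rφ), meridians are true-scale (h = 1) and the parallel scale is k = cos φ₀ / cos φ.
Areal scale at 53.3°: h·k = 1.000 × 1.154 = 1.154.
Areal scale at 27.1°: h·k = 1.000 × 0.7747 = 0.7747.
Ratio = 1.154/0.7747 ≈ 1.49.

1.49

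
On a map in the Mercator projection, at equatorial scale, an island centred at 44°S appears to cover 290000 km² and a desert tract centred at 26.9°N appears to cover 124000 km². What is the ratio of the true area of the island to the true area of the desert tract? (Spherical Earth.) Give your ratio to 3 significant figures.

1.52

Mercator's areal exaggeration is sec²φ; hence true area = (apparent area) · cos²φ.
True area of island: 290000 × cos²(44°) = 290000 × 0.5174 = 150100 km².
True area of desert tract: 124000 × cos²(26.9°) = 124000 × 0.7953 = 98620 km².
Ratio = 150100 / 98620 ≈ 1.52.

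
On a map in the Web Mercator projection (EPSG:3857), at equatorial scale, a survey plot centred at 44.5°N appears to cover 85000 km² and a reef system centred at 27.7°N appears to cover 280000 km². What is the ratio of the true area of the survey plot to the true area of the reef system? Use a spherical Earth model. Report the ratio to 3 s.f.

0.197

Mercator's areal exaggeration is sec²φ; hence true area = (apparent area) · cos²φ.
True area of survey plot: 85000 × cos²(44.5°) = 85000 × 0.5087 = 43240 km².
True area of reef system: 280000 × cos²(27.7°) = 280000 × 0.7839 = 219500 km².
Ratio = 43240 / 219500 ≈ 0.197.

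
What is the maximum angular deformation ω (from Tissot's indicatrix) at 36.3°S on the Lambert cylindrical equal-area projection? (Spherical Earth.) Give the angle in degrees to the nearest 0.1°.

24.5°

The Lambert cylindrical equal-area projection is the cylindrical equal-area projection with its standard parallel at the equator (φ₀ = 0). For cylindrical equal-area with standard parallel φ₀, h = cos φ / cos φ₀ and k = cos φ₀ / cos φ, so h·k = 1.
At 36.3°: h = 0.8059, k = 1.241; principal scales a = 1.241, b = 0.8059.
sin(ω/2) = (a − b)/(a + b) = 0.4349/2.047 = 0.2125, so ω = 2 arcsin(0.2125) ≈ 24.5°.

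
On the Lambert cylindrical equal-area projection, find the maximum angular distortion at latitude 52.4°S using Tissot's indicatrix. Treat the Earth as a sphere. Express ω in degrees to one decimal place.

54.4°

The Lambert cylindrical equal-area projection is the cylindrical equal-area projection with its standard parallel at the equator (φ₀ = 0). Cylindrical equal-area (φ₀ = 0°): h = cos φ / cos 0° along meridians, k = cos 0° / cos φ along parallels; h·k = 1.
At 52.4°: h = 0.6101, k = 1.639; principal scales a = 1.639, b = 0.6101.
sin(ω/2) = (a − b)/(a + b) = 1.029/2.249 = 0.4574, so ω = 2 arcsin(0.4574) ≈ 54.4°.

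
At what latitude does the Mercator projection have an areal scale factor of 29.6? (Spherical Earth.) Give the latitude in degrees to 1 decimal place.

79.4°

Mercator areal scale is sec²φ.
sec²φ = 29.6  ⇒  cos²φ = 0.03378  ⇒  cos φ = 0.1838.
φ = arccos(0.1838) ≈ 79.4°.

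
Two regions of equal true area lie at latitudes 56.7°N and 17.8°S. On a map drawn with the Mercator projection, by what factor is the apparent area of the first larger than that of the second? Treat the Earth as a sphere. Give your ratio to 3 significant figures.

Mercator is conformal with k = sec φ, so areal scale = k² = sec²φ.
At 56.7°: sec²(56.7°) = 1/0.5490² = 3.318.
At 17.8°: sec²(17.8°) = 1/0.9521² = 1.103.
Ratio = 3.318/1.103 = cos²(17.8°)/cos²(56.7°) ≈ 3.01.

3.01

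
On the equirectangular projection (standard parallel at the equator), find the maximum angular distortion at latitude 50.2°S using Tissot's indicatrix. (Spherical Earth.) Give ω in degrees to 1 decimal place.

In the plate carrée (x = Rλ, y = Rφ), meridians are true-scale (h = 1) and parallels are stretched by k = sec φ.
At 50.2°: h = 1.000, k = 1.562; principal scales a = 1.562, b = 1.000.
sin(ω/2) = (a − b)/(a + b) = 0.5622/2.562 = 0.2194, so ω = 2 arcsin(0.2194) ≈ 25.4°.

25.4°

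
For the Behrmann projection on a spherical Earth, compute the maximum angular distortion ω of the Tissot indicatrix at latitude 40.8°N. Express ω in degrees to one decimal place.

15.4°

Behrmann is a cylindrical equal-area projection with standard parallels at ±30°. Cylindrical equal-area (φ₀ = 30°): h = cos φ / cos 30° along meridians, k = cos 30° / cos φ along parallels; h·k = 1.
At 40.8°: h = 0.8741, k = 1.144; principal scales a = 1.144, b = 0.8741.
sin(ω/2) = (a − b)/(a + b) = 0.2699/2.018 = 0.1338, so ω = 2 arcsin(0.1338) ≈ 15.4°.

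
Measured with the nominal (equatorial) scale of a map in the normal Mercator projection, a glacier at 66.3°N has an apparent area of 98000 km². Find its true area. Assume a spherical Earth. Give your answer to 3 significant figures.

15800 km²

The Mercator projection is conformal; its linear scale factor is the same in every direction and equals sec φ = 1/cos φ.
Areal scale = k² = sec²φ = 1/cos²(66.3°) = 1/0.4019² = 6.190.
True area = apparent / (areal scale) = 98000 / 6.190 ≈ 15800 km².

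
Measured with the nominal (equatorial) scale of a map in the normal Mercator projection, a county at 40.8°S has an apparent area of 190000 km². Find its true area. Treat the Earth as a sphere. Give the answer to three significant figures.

For Mercator, h = k = sec φ (a conformal cylindrical projection has a single point scale, 1/cos φ).
Areal scale = k² = sec²φ = 1/cos²(40.8°) = 1/0.7570² = 1.745.
True area = apparent / (areal scale) = 190000 / 1.745 ≈ 109000 km².

109000 km²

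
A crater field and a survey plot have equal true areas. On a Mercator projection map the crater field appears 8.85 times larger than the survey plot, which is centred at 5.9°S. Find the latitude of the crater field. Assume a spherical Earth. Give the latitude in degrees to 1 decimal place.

70.5°

Mercator areal scale is sec²φ, so apparent-area ratio = sec²φ₁ / sec²φ₂ = cos²φ₂ / cos²φ₁.
cos²φ₂ / cos²φ₁ = 8.85  ⇒  cos φ₁ = cos 5.9° / √8.85 = 0.9947/2.975 = 0.3344.
φ₁ = arccos(0.3344) ≈ 70.5°.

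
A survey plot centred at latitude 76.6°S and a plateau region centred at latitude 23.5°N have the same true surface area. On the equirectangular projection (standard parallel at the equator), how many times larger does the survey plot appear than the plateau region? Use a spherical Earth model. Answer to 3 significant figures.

For the equirectangular projection with φ₀ = 0 (plate carrée), h = 1 along meridians and k = sec φ along parallels.
Areal scale at 76.6°: h·k = 1.000 × 4.315 = 4.315.
Areal scale at 23.5°: h·k = 1.000 × 1.090 = 1.090.
Ratio = 4.315/1.090 ≈ 3.96.

3.96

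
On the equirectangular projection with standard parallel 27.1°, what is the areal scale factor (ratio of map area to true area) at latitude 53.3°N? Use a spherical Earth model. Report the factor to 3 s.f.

1.49

In the equirectangular projection with standard parallel φ₀ = 27.1° (x = Rλ cos φ₀, y = Rφ), meridians are true-scale (h = 1) and the parallel scale is k = cos φ₀ / cos φ.
Areal scale = h·k = 1 × cos φ₀ / cos φ; at 53.3°, h = 1.000, k = 1.490, so h·k = 1.490.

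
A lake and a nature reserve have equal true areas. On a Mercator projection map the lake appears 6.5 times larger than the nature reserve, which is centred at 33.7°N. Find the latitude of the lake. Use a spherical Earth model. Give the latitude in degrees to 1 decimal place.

On Mercator, (apparent₁)/(apparent₂) = sec²φ₁ / sec²φ₂ when true areas are equal.
cos²φ₂ / cos²φ₁ = 6.5  ⇒  cos φ₁ = cos 33.7° / √6.5 = 0.8320/2.550 = 0.3263.
φ₁ = arccos(0.3263) ≈ 71.0°.

71.0°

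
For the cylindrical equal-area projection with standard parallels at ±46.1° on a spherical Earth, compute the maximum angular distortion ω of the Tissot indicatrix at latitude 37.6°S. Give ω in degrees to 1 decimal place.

15.2°

Cylindrical equal-area (φ₀ = 46.1°): h = cos φ / cos 46.1° along meridians, k = cos 46.1° / cos φ along parallels; h·k = 1.
At 37.6°: h = 1.143, k = 0.8752; principal scales a = 1.143, b = 0.8752.
sin(ω/2) = (a − b)/(a + b) = 0.2674/2.018 = 0.1325, so ω = 2 arcsin(0.1325) ≈ 15.2°.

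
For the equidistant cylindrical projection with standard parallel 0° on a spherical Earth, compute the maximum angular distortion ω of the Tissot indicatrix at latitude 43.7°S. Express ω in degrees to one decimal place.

For the equirectangular projection with φ₀ = 0 (plate carrée), h = 1 along meridians and k = sec φ along parallels.
At 43.7°: h = 1.000, k = 1.383; principal scales a = 1.383, b = 1.000.
sin(ω/2) = (a − b)/(a + b) = 0.3832/2.383 = 0.1608, so ω = 2 arcsin(0.1608) ≈ 18.5°.

18.5°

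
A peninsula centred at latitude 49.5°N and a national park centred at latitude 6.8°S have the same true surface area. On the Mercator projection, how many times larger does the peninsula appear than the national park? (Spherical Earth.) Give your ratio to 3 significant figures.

Mercator areal scale is sec²φ.
At 49.5°: sec²(49.5°) = 1/0.6494² = 2.371.
At 6.8°: sec²(6.8°) = 1/0.9930² = 1.014.
Ratio = 2.371/1.014 = cos²(6.8°)/cos²(49.5°) ≈ 2.34.

2.34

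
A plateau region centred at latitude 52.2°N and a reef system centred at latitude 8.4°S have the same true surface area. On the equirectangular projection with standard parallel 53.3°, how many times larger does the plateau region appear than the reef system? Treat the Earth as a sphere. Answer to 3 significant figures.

1.61

With standard parallel φ₀ = 53.3°, the equirectangular projection gives x = Rλ cos φ₀, y = Rφ, so h = 1 and k = cos 53.3° / cos φ.
Areal scale at 52.2°: h·k = 1.000 × 0.9751 = 0.9751.
Areal scale at 8.4°: h·k = 1.000 × 0.6041 = 0.6041.
Ratio = 0.9751/0.6041 ≈ 1.61.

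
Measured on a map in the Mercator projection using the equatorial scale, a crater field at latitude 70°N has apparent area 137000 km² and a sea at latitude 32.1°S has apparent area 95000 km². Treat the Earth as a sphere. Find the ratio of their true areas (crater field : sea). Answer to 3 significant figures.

0.235

Since Mercator area scale is 1/cos²φ, the true area equals the apparent area multiplied by cos²φ.
True area of crater field: 137000 × cos²(70°) = 137000 × 0.1170 = 16030 km².
True area of sea: 95000 × cos²(32.1°) = 95000 × 0.7176 = 68170 km².
Ratio = 16030 / 68170 ≈ 0.235.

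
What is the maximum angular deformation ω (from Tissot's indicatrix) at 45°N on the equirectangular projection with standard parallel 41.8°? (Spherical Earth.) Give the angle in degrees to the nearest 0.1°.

3.0°

The equidistant cylindrical projection with φ₀ = 41.8° has h = 1 (meridians true) and k = cos φ₀ / cos φ along parallels.
At 45°: h = 1.000, k = 1.054; principal scales a = 1.054, b = 1.000.
sin(ω/2) = (a − b)/(a + b) = 0.05426/2.054 = 0.02641, so ω = 2 arcsin(0.02641) ≈ 3.0°.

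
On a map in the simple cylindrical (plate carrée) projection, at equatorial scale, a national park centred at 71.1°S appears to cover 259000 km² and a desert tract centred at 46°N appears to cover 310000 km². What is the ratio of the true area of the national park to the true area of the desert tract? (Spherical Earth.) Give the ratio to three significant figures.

Plate carrée has h = 1 and k = sec φ, giving areal scale sec φ; true area = (apparent area) · cos φ.
True area of national park: 259000 × cos(71.1°) = 259000 × 0.3239 = 83890 km².
True area of desert tract: 310000 × cos(46°) = 310000 × 0.6947 = 215300 km².
Ratio = 83890 / 215300 ≈ 0.390.

0.390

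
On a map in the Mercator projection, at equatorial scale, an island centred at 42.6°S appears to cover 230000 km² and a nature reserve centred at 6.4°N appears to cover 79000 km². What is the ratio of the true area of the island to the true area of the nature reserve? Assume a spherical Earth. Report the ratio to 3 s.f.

1.60

On Mercator the areal scale is sec²φ, so true area = apparent × cos²φ.
True area of island: 230000 × cos²(42.6°) = 230000 × 0.5418 = 124600 km².
True area of nature reserve: 79000 × cos²(6.4°) = 79000 × 0.9876 = 78020 km².
Ratio = 124600 / 78020 ≈ 1.60.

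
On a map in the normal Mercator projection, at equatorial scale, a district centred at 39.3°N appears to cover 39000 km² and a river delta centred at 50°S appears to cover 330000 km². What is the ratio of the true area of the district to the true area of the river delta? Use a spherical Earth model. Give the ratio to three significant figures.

0.171

Since Mercator area scale is 1/cos²φ, the true area equals the apparent area multiplied by cos²φ.
True area of district: 39000 × cos²(39.3°) = 39000 × 0.5988 = 23350 km².
True area of river delta: 330000 × cos²(50°) = 330000 × 0.4132 = 136300 km².
Ratio = 23350 / 136300 ≈ 0.171.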